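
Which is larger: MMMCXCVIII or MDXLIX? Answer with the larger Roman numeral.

MMMCXCVIII = 3198
MDXLIX = 1549
3198 is larger

MMMCXCVIII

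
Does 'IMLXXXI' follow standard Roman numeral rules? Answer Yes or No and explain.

'IMLXXXI': Invalid subtractive combination: IM

No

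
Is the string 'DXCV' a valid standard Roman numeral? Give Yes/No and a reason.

'DXCV': Check the rules: uses only the symbols I, V, X, L, C, D, M; no symbol is repeated more than three times in a row; V, L and D each appear at most once; the only place a smaller symbol precedes a larger one is the allowed subtractive pair XC, the symbol right after such a pair (if any) is smaller than the pair's first symbol, and otherwise the values never increase from left to right. Value: D (500) + XC (90) + V (5) = 595. So it is a valid standard Roman numeral.

Yes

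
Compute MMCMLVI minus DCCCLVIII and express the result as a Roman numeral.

MMCMLVI = 2956
DCCCLVIII = 858
2956 - 858 = 2098

MMXCVIII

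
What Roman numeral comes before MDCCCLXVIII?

MDCCCLXVIII = 1868; previous is 1867

MDCCCLXVII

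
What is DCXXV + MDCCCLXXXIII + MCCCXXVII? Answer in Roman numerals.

DCXXV = 625, MDCCCLXXXIII = 1883, MCCCXXVII = 1327
625 + 1883 = 2508
2508 + 1327 = 3835

MMMDCCCXXXV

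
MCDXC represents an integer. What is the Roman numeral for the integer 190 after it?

MCDXC = 1490
1490 + 190 = 1680

MDCLXXX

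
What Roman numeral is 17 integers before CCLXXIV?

CCLXXIV = 274
274 - 17 = 257

CCLVII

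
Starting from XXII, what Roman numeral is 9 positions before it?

XXII = 22
22 - 9 = 13

XIII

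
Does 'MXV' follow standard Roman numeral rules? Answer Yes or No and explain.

'MXV': Check the rules: uses only the symbols I, V, X, L, C, D, M; no symbol is repeated more than three times in a row; V, L and D each appear at most once; no smaller symbol precedes a larger one (values never increase from left to right). Value: M (1000) + X (10) + V (5) = 1015. So it is a valid standard Roman numeral.

Yes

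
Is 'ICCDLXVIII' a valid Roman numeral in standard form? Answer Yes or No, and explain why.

'ICCDLXVIII': Invalid subtractive combination: IC

No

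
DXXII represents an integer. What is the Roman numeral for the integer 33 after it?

DXXII = 522
522 + 33 = 555

DLV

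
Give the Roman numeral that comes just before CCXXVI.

CCXXVI = 226; previous is 225

CCXXV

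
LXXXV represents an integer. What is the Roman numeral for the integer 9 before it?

LXXXV = 85
85 - 9 = 76

LXXVI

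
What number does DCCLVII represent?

DCCLVII: D=500, C=100, C=100, L=50, V=5, I=1, I=1
500 + 100 + 100 + 50 + 5 + 1 + 1 = 757

757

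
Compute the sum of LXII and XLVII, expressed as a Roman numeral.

LXII = 62
XLVII = 47
62 + 47 = 109

CIX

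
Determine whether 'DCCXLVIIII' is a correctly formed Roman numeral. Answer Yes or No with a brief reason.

'DCCXLVIIII': More than 3 consecutive I's

No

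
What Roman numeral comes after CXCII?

CXCII = 192; next is 193

CXCIII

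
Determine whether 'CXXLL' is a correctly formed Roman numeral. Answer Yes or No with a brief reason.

'CXXLL': L should not appear more than once

No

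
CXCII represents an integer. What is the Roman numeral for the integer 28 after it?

CXCII = 192
192 + 28 = 220

CCXX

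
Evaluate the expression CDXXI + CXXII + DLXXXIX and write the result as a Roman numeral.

CDXXI = 421, CXXII = 122, DLXXXIX = 589
421 + 122 = 543
543 + 589 = 1132

MCXXXII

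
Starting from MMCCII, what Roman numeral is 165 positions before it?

MMCCII = 2202
2202 - 165 = 2037

MMXXXVII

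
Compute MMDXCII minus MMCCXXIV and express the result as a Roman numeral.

MMDXCII = 2592
MMCCXXIV = 2224
2592 - 2224 = 368

CCCLXVIII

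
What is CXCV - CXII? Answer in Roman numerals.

CXCV = 195
CXII = 112
195 - 112 = 83

LXXXIII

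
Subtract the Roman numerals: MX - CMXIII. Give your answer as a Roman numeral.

MX = 1010
CMXIII = 913
1010 - 913 = 97

XCVII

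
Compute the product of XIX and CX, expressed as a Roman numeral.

XIX = 19
CX = 110
19 × 110 = 2090

MMXC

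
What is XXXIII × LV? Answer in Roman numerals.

XXXIII = 33
LV = 55
33 × 55 = 1815

MDCCCXV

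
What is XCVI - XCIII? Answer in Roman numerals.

XCVI = 96
XCIII = 93
96 - 93 = 3

III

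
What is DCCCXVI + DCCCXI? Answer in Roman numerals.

DCCCXVI = 816
DCCCXI = 811
816 + 811 = 1627

MDCXXVII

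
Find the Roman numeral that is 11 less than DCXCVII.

DCXCVII = 697
697 - 11 = 686

DCLXXXVI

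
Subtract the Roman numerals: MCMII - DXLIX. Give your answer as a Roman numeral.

MCMII = 1902
DXLIX = 549
1902 - 549 = 1353

MCCCLIII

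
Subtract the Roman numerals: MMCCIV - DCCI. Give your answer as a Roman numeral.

MMCCIV = 2204
DCCI = 701
2204 - 701 = 1503

MDIII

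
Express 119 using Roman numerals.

Convert 119 to Roman numerals:
  119 contains 1×100 (C)
  19 contains 1×10 (X)
  9 contains 1×9 (IX)

CXIX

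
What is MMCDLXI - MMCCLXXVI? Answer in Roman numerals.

MMCDLXI = 2461
MMCCLXXVI = 2276
2461 - 2276 = 185

CLXXXV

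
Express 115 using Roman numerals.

Convert 115 to Roman numerals:
  115 contains 1×100 (C)
  15 contains 1×10 (X)
  5 contains 1×5 (V)

CXV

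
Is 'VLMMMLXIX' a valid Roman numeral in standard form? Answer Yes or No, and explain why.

'VLMMMLXIX': L should not appear more than once

No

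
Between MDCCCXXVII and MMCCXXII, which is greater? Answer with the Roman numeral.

MDCCCXXVII = 1827
MMCCXXII = 2222
2222 is larger

MMCCXXII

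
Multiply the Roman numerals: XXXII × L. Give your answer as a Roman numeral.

XXXII = 32
L = 50
32 × 50 = 1600

MDC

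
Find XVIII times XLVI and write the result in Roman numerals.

XVIII = 18
XLVI = 46
18 × 46 = 828

DCCCXXVIII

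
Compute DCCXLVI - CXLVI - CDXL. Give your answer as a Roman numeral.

DCCXLVI = 746, CXLVI = 146, CDXL = 440
746 - 146 = 600
600 - 440 = 160

CLX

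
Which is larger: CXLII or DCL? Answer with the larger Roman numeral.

CXLII = 142
DCL = 650
650 is larger

DCL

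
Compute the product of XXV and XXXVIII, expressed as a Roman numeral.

XXV = 25
XXXVIII = 38
25 × 38 = 950

CML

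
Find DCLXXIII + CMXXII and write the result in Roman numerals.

DCLXXIII = 673
CMXXII = 922
673 + 922 = 1595

MDXCV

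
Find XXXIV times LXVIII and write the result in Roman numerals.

XXXIV = 34
LXVIII = 68
34 × 68 = 2312

MMCCCXII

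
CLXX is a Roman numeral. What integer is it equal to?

CLXX: C=100, L=50, X=10, X=10
100 + 50 + 10 + 10 = 170

170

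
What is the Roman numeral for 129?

Convert 129 to Roman numerals:
  129 contains 1×100 (C)
  29 contains 2×10 (XX)
  9 contains 1×9 (IX)

CXXIX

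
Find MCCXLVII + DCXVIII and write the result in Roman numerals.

MCCXLVII = 1247
DCXVIII = 618
1247 + 618 = 1865

MDCCCLXV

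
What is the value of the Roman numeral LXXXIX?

LXXXIX: L=50, X=10, X=10, X=10, IX=9
50 + 10 + 10 + 10 + 9 = 89

89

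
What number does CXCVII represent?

CXCVII: C=100, XC=90, V=5, I=1, I=1
100 + 90 + 5 + 1 + 1 = 197

197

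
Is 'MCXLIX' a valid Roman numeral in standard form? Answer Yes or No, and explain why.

'MCXLIX': Check the rules: uses only the symbols I, V, X, L, C, D, M; no symbol is repeated more than three times in a row; V, L and D each appear at most once; the only places a smaller symbol precedes a larger one are the allowed subtractive pairs XL, IX, the symbol right after such a pair (if any) is smaller than the pair's first symbol, and otherwise the values never increase from left to right. Value: M (1000) + C (100) + XL (40) + IX (9) = 1149. So it is a valid standard Roman numeral.

Yes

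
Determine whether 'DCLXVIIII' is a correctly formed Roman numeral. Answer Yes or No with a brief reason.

'DCLXVIIII': More than 3 consecutive I's

No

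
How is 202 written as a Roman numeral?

Convert 202 to Roman numerals:
  202 contains 2×100 (CC)
  2 contains 2×1 (II)

CCII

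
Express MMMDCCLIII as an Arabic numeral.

MMMDCCLIII: M=1000, M=1000, M=1000, D=500, C=100, C=100, L=50, I=1, I=1, I=1
1000 + 1000 + 1000 + 500 + 100 + 100 + 50 + 1 + 1 + 1 = 3753

3753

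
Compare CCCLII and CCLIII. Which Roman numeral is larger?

CCCLII = 352
CCLIII = 253
352 is larger

CCCLII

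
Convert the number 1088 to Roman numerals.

Convert 1088 to Roman numerals:
  1088 contains 1×1000 (M)
  88 contains 1×50 (L)
  38 contains 3×10 (XXX)
  8 contains 1×5 (V)
  3 contains 3×1 (III)

MLXXXVIII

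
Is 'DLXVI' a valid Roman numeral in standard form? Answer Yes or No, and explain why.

'DLXVI': Check the rules: uses only the symbols I, V, X, L, C, D, M; no symbol is repeated more than three times in a row; V, L and D each appear at most once; no smaller symbol precedes a larger one (values never increase from left to right). Value: D (500) + L (50) + X (10) + V (5) + I (1) = 566. So it is a valid standard Roman numeral.

Yes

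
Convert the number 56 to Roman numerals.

Convert 56 to Roman numerals:
  56 contains 1×50 (L)
  6 contains 1×5 (V)
  1 contains 1×1 (I)

LVI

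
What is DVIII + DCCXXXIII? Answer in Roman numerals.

DVIII = 508
DCCXXXIII = 733
508 + 733 = 1241

MCCXLI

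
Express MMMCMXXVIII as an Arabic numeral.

MMMCMXXVIII: M=1000, M=1000, M=1000, CM=900, X=10, X=10, V=5, I=1, I=1, I=1
1000 + 1000 + 1000 + 900 + 10 + 10 + 5 + 1 + 1 + 1 = 3928

3928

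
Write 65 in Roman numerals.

Convert 65 to Roman numerals:
  65 contains 1×50 (L)
  15 contains 1×10 (X)
  5 contains 1×5 (V)

LXV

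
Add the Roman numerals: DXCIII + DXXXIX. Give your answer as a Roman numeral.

DXCIII = 593
DXXXIX = 539
593 + 539 = 1132

MCXXXII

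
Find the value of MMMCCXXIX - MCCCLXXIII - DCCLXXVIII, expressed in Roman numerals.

MMMCCXXIX = 3229, MCCCLXXIII = 1373, DCCLXXVIII = 778
3229 - 1373 = 1856
1856 - 778 = 1078

MLXXVIII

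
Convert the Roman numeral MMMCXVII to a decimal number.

MMMCXVII: M=1000, M=1000, M=1000, C=100, X=10, V=5, I=1, I=1
1000 + 1000 + 1000 + 100 + 10 + 5 + 1 + 1 = 3117

3117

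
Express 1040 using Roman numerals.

Convert 1040 to Roman numerals:
  1040 contains 1×1000 (M)
  40 contains 1×40 (XL)

MXL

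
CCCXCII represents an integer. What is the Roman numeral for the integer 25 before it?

CCCXCII = 392
392 - 25 = 367

CCCLXVII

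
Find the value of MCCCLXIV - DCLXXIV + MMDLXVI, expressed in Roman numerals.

MCCCLXIV = 1364, DCLXXIV = 674, MMDLXVI = 2566
1364 - 674 = 690
690 + 2566 = 3256

MMMCCLVI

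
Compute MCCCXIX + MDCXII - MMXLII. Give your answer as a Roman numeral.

MCCCXIX = 1319, MDCXII = 1612, MMXLII = 2042
1319 + 1612 = 2931
2931 - 2042 = 889

DCCCLXXXIX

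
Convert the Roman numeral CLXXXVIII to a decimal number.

CLXXXVIII: C=100, L=50, X=10, X=10, X=10, V=5, I=1, I=1, I=1
100 + 50 + 10 + 10 + 10 + 5 + 1 + 1 + 1 = 188

188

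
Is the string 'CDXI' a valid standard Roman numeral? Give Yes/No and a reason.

'CDXI': Check the rules: uses only the symbols I, V, X, L, C, D, M; no symbol is repeated more than three times in a row; V, L and D each appear at most once; the only place a smaller symbol precedes a larger one is the allowed subtractive pair CD, the symbol right after such a pair (if any) is smaller than the pair's first symbol, and otherwise the values never increase from left to right. Value: CD (400) + X (10) + I (1) = 411. So it is a valid standard Roman numeral.

Yes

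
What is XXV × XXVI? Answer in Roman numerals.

XXV = 25
XXVI = 26
25 × 26 = 650

DCL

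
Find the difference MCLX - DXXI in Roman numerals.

MCLX = 1160
DXXI = 521
1160 - 521 = 639

DCXXXIX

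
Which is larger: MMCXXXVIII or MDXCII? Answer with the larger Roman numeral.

MMCXXXVIII = 2138
MDXCII = 1592
2138 is larger

MMCXXXVIII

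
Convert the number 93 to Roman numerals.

Convert 93 to Roman numerals:
  93 contains 1×90 (XC)
  3 contains 3×1 (III)

XCIII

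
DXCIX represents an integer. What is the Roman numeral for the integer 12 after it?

DXCIX = 599
599 + 12 = 611

DCXI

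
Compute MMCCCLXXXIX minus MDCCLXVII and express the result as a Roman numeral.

MMCCCLXXXIX = 2389
MDCCLXVII = 1767
2389 - 1767 = 622

DCXXII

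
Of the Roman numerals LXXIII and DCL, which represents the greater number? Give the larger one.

LXXIII = 73
DCL = 650
650 is larger

DCL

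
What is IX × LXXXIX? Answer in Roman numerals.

IX = 9
LXXXIX = 89
9 × 89 = 801

DCCCI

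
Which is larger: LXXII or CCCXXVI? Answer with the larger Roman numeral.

LXXII = 72
CCCXXVI = 326
326 is larger

CCCXXVI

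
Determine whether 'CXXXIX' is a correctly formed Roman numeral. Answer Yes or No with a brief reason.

'CXXXIX': Check the rules: uses only the symbols I, V, X, L, C, D, M; no symbol is repeated more than three times in a row; V, L and D each appear at most once; the only place a smaller symbol precedes a larger one is the allowed subtractive pair IX, the symbol right after such a pair (if any) is smaller than the pair's first symbol, and otherwise the values never increase from left to right. Value: C (100) + X (10) + X (10) + X (10) + IX (9) = 139. So it is a valid standard Roman numeral.

Yes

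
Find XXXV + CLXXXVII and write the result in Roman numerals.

XXXV = 35
CLXXXVII = 187
35 + 187 = 222

CCXXII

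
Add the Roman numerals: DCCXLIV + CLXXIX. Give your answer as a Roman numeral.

DCCXLIV = 744
CLXXIX = 179
744 + 179 = 923

CMXXIII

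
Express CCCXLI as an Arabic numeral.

CCCXLI: C=100, C=100, C=100, XL=40, I=1
100 + 100 + 100 + 40 + 1 = 341

341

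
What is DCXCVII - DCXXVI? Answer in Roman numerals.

DCXCVII = 697
DCXXVI = 626
697 - 626 = 71

LXXI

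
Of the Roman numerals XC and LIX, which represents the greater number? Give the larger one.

XC = 90
LIX = 59
90 is larger

XC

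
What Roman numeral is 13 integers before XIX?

XIX = 19
19 - 13 = 6

VI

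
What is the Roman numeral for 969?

Convert 969 to Roman numerals:
  969 contains 1×900 (CM)
  69 contains 1×50 (L)
  19 contains 1×10 (X)
  9 contains 1×9 (IX)

CMLXIX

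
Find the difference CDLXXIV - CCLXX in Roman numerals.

CDLXXIV = 474
CCLXX = 270
474 - 270 = 204

CCIV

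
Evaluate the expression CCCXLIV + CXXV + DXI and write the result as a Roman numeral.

CCCXLIV = 344, CXXV = 125, DXI = 511
344 + 125 = 469
469 + 511 = 980

CMLXXX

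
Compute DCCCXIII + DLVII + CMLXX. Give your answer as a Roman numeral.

DCCCXIII = 813, DLVII = 557, CMLXX = 970
813 + 557 = 1370
1370 + 970 = 2340

MMCCCXL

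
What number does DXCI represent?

DXCI: D=500, XC=90, I=1
500 + 90 + 1 = 591

591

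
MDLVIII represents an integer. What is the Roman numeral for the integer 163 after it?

MDLVIII = 1558
1558 + 163 = 1721

MDCCXXI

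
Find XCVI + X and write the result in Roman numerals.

XCVI = 96
X = 10
96 + 10 = 106

CVI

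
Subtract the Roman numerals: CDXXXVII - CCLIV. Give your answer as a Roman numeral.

CDXXXVII = 437
CCLIV = 254
437 - 254 = 183

CLXXXIII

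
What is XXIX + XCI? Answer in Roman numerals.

XXIX = 29
XCI = 91
29 + 91 = 120

CXX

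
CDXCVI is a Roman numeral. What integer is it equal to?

CDXCVI: CD=400, XC=90, V=5, I=1
400 + 90 + 5 + 1 = 496

496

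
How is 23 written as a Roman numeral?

Convert 23 to Roman numerals:
  23 contains 2×10 (XX)
  3 contains 3×1 (III)

XXIII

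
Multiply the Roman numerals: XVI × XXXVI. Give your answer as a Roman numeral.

XVI = 16
XXXVI = 36
16 × 36 = 576

DLXXVI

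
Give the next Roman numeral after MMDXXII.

MMDXXII = 2522; next is 2523

MMDXXIII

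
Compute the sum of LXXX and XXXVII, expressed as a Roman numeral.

LXXX = 80
XXXVII = 37
80 + 37 = 117

CXVII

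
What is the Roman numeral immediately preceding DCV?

DCV = 605; previous is 604

DCIV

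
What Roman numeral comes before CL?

CL = 150, so the previous integer is 150 - 1 = 149

CXLIX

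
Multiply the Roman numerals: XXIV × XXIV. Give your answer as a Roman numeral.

XXIV = 24
XXIV = 24
24 × 24 = 576

DLXXVI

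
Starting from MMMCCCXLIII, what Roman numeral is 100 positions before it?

MMMCCCXLIII = 3343
3343 - 100 = 3243

MMMCCXLIII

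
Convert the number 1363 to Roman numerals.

Convert 1363 to Roman numerals:
  1363 contains 1×1000 (M)
  363 contains 3×100 (CCC)
  63 contains 1×50 (L)
  13 contains 1×10 (X)
  3 contains 3×1 (III)

MCCCLXIII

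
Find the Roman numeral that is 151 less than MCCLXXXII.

MCCLXXXII = 1282
1282 - 151 = 1131

MCXXXI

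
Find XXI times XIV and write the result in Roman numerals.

XXI = 21
XIV = 14
21 × 14 = 294

CCXCIV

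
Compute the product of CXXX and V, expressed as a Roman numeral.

CXXX = 130
V = 5
130 × 5 = 650

DCL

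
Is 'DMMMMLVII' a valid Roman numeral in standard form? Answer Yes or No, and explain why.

'DMMMMLVII': More than 3 consecutive M's

No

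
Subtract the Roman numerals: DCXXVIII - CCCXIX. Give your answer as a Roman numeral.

DCXXVIII = 628
CCCXIX = 319
628 - 319 = 309

CCCIX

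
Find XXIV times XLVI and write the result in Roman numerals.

XXIV = 24
XLVI = 46
24 × 46 = 1104

MCIV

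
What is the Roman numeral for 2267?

Convert 2267 to Roman numerals:
  2267 contains 2×1000 (MM)
  267 contains 2×100 (CC)
  67 contains 1×50 (L)
  17 contains 1×10 (X)
  7 contains 1×5 (V)
  2 contains 2×1 (II)

MMCCLXVII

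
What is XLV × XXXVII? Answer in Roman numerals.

XLV = 45
XXXVII = 37
45 × 37 = 1665

MDCLXV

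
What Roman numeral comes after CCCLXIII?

CCCLXIII = 363; next is 364

CCCLXIV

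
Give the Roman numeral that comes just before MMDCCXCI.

MMDCCXCI = 2791, so the previous integer is 2791 - 1 = 2790

MMDCCXC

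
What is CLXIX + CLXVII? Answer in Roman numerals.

CLXIX = 169
CLXVII = 167
169 + 167 = 336

CCCXXXVI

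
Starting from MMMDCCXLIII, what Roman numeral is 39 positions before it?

MMMDCCXLIII = 3743
3743 - 39 = 3704

MMMDCCIV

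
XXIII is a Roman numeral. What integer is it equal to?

XXIII: X=10, X=10, I=1, I=1, I=1
10 + 10 + 1 + 1 + 1 = 23

23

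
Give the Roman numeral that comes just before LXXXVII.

LXXXVII = 87, so the previous integer is 87 - 1 = 86

LXXXVI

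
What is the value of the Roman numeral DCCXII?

DCCXII: D=500, C=100, C=100, X=10, I=1, I=1
500 + 100 + 100 + 10 + 1 + 1 = 712

712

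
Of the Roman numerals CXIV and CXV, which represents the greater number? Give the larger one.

CXIV = 114
CXV = 115
115 is larger

CXV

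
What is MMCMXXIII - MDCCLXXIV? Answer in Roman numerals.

MMCMXXIII = 2923
MDCCLXXIV = 1774
2923 - 1774 = 1149

MCXLIX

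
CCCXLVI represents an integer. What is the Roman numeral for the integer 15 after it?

CCCXLVI = 346
346 + 15 = 361

CCCLXI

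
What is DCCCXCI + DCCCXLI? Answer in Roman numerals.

DCCCXCI = 891
DCCCXLI = 841
891 + 841 = 1732

MDCCXXXII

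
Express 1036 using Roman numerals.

Convert 1036 to Roman numerals:
  1036 contains 1×1000 (M)
  36 contains 3×10 (XXX)
  6 contains 1×5 (V)
  1 contains 1×1 (I)

MXXXVI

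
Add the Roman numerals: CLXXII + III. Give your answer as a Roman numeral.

CLXXII = 172
III = 3
172 + 3 = 175

CLXXV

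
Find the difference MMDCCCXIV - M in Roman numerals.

MMDCCCXIV = 2814
M = 1000
2814 - 1000 = 1814

MDCCCXIV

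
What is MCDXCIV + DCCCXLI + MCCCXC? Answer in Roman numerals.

MCDXCIV = 1494, DCCCXLI = 841, MCCCXC = 1390
1494 + 841 = 2335
2335 + 1390 = 3725

MMMDCCXXV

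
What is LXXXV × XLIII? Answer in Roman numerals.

LXXXV = 85
XLIII = 43
85 × 43 = 3655

MMMDCLV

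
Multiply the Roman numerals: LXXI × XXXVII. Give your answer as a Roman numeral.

LXXI = 71
XXXVII = 37
71 × 37 = 2627

MMDCXXVII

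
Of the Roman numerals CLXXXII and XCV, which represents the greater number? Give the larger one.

CLXXXII = 182
XCV = 95
182 is larger

CLXXXII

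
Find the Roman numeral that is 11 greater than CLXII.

CLXII = 162
162 + 11 = 173

CLXXIII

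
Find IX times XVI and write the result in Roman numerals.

IX = 9
XVI = 16
9 × 16 = 144

CXLIV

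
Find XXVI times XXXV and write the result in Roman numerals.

XXVI = 26
XXXV = 35
26 × 35 = 910

CMX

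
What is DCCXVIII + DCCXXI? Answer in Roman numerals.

DCCXVIII = 718
DCCXXI = 721
718 + 721 = 1439

MCDXXXIX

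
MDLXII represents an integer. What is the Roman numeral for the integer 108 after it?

MDLXII = 1562
1562 + 108 = 1670

MDCLXX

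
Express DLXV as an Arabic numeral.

DLXV: D=500, L=50, X=10, V=5
500 + 50 + 10 + 5 = 565

565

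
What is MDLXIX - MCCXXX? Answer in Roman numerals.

MDLXIX = 1569
MCCXXX = 1230
1569 - 1230 = 339

CCCXXXIX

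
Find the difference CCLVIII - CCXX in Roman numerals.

CCLVIII = 258
CCXX = 220
258 - 220 = 38

XXXVIII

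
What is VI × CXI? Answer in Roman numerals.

VI = 6
CXI = 111
6 × 111 = 666

DCLXVI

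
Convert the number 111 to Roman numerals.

Convert 111 to Roman numerals:
  111 contains 1×100 (C)
  11 contains 1×10 (X)
  1 contains 1×1 (I)

CXI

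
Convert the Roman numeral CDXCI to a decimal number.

CDXCI: CD=400, XC=90, I=1
400 + 90 + 1 = 491

491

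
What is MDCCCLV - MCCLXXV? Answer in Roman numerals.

MDCCCLV = 1855
MCCLXXV = 1275
1855 - 1275 = 580

DLXXX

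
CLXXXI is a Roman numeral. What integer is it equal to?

CLXXXI: C=100, L=50, X=10, X=10, X=10, I=1
100 + 50 + 10 + 10 + 10 + 1 = 181

181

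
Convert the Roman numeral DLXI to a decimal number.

DLXI: D=500, L=50, X=10, I=1
500 + 50 + 10 + 1 = 561

561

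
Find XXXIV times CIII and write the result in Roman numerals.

XXXIV = 34
CIII = 103
34 × 103 = 3502

MMMDII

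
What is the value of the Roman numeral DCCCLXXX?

DCCCLXXX: D=500, C=100, C=100, C=100, L=50, X=10, X=10, X=10
500 + 100 + 100 + 100 + 50 + 10 + 10 + 10 = 880

880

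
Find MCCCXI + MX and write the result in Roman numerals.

MCCCXI = 1311
MX = 1010
1311 + 1010 = 2321

MMCCCXXI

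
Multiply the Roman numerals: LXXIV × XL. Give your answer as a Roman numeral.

LXXIV = 74
XL = 40
74 × 40 = 2960

MMCMLX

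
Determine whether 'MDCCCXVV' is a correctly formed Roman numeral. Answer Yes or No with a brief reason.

'MDCCCXVV': V should not appear more than once

No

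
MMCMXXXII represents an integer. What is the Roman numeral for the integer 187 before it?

MMCMXXXII = 2932
2932 - 187 = 2745

MMDCCXLV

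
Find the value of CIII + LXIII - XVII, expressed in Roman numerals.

CIII = 103, LXIII = 63, XVII = 17
103 + 63 = 166
166 - 17 = 149

CXLIX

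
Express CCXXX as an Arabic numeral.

CCXXX: C=100, C=100, X=10, X=10, X=10
100 + 100 + 10 + 10 + 10 = 230

230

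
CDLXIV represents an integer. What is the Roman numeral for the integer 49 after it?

CDLXIV = 464
464 + 49 = 513

DXIII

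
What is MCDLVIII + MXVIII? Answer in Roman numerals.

MCDLVIII = 1458
MXVIII = 1018
1458 + 1018 = 2476

MMCDLXXVI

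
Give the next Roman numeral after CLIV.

CLIV = 154, so the next integer is 154 + 1 = 155

CLV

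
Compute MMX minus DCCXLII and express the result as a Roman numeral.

MMX = 2010
DCCXLII = 742
2010 - 742 = 1268

MCCLXVIII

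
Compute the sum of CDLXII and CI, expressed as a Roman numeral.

CDLXII = 462
CI = 101
462 + 101 = 563

DLXIII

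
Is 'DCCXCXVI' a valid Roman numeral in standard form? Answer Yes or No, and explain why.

'DCCXCXVI': X cannot come right after the subtractive pair XC: once X is subtracted in XC, the next symbol must be smaller than X

No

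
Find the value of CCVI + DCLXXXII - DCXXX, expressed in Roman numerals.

CCVI = 206, DCLXXXII = 682, DCXXX = 630
206 + 682 = 888
888 - 630 = 258

CCLVIII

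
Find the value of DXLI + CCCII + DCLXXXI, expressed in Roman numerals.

DXLI = 541, CCCII = 302, DCLXXXI = 681
541 + 302 = 843
843 + 681 = 1524

MDXXIV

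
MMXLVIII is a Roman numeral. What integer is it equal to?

MMXLVIII: M=1000, M=1000, XL=40, V=5, I=1, I=1, I=1
1000 + 1000 + 40 + 5 + 1 + 1 + 1 = 2048

2048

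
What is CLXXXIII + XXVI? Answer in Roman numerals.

CLXXXIII = 183
XXVI = 26
183 + 26 = 209

CCIX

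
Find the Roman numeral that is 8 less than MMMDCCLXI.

MMMDCCLXI = 3761
3761 - 8 = 3753

MMMDCCLIII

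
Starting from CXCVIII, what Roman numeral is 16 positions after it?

CXCVIII = 198
198 + 16 = 214

CCXIV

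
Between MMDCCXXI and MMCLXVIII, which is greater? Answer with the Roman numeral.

MMDCCXXI = 2721
MMCLXVIII = 2168
2721 is larger

MMDCCXXI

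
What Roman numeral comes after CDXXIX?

CDXXIX = 429, so the next integer is 429 + 1 = 430

CDXXX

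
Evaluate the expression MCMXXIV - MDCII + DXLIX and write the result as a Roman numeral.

MCMXXIV = 1924, MDCII = 1602, DXLIX = 549
1924 - 1602 = 322
322 + 549 = 871

DCCCLXXI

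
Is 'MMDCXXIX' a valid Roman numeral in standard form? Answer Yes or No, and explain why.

'MMDCXXIX': Check the rules: uses only the symbols I, V, X, L, C, D, M; no symbol is repeated more than three times in a row; V, L and D each appear at most once; the only place a smaller symbol precedes a larger one is the allowed subtractive pair IX, the symbol right after such a pair (if any) is smaller than the pair's first symbol, and otherwise the values never increase from left to right. Value: M (1000) + M (1000) + D (500) + C (100) + X (10) + X (10) + IX (9) = 2629. So it is a valid standard Roman numeral.

Yes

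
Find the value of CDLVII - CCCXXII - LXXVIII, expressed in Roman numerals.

CDLVII = 457, CCCXXII = 322, LXXVIII = 78
457 - 322 = 135
135 - 78 = 57

LVII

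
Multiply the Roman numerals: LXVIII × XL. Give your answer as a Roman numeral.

LXVIII = 68
XL = 40
68 × 40 = 2720

MMDCCXX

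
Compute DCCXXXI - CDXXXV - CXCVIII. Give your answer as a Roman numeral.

DCCXXXI = 731, CDXXXV = 435, CXCVIII = 198
731 - 435 = 296
296 - 198 = 98

XCVIII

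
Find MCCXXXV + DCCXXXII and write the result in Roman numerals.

MCCXXXV = 1235
DCCXXXII = 732
1235 + 732 = 1967

MCMLXVII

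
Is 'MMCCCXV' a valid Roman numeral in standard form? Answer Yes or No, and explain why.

'MMCCCXV': Check the rules: uses only the symbols I, V, X, L, C, D, M; no symbol is repeated more than three times in a row; V, L and D each appear at most once; no smaller symbol precedes a larger one (values never increase from left to right). Value: M (1000) + M (1000) + C (100) + C (100) + C (100) + X (10) + V (5) = 2315. So it is a valid standard Roman numeral.

Yes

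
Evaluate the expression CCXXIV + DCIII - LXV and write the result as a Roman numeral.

CCXXIV = 224, DCIII = 603, LXV = 65
224 + 603 = 827
827 - 65 = 762

DCCLXII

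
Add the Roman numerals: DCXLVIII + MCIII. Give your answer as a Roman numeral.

DCXLVIII = 648
MCIII = 1103
648 + 1103 = 1751

MDCCLI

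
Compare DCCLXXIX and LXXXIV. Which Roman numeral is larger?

DCCLXXIX = 779
LXXXIV = 84
779 is larger

DCCLXXIX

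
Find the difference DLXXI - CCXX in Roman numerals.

DLXXI = 571
CCXX = 220
571 - 220 = 351

CCCLI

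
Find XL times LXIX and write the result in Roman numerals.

XL = 40
LXIX = 69
40 × 69 = 2760

MMDCCLX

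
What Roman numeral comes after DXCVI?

DXCVI = 596, so the next integer is 596 + 1 = 597

DXCVII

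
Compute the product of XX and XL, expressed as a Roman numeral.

XX = 20
XL = 40
20 × 40 = 800

DCCC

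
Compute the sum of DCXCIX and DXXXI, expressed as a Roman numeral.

DCXCIX = 699
DXXXI = 531
699 + 531 = 1230

MCCXXX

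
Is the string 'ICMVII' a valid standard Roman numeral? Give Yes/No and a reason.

'ICMVII': Invalid subtractive combination: IC

No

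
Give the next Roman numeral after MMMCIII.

MMMCIII = 3103; next is 3104

MMMCIV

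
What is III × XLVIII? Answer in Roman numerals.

III = 3
XLVIII = 48
3 × 48 = 144

CXLIV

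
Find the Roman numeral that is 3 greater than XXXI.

XXXI = 31
31 + 3 = 34

XXXIV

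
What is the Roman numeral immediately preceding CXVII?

CXVII = 117; previous is 116

CXVI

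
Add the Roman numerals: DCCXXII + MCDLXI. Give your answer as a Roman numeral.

DCCXXII = 722
MCDLXI = 1461
722 + 1461 = 2183

MMCLXXXIII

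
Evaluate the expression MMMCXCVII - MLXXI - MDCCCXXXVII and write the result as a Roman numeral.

MMMCXCVII = 3197, MLXXI = 1071, MDCCCXXXVII = 1837
3197 - 1071 = 2126
2126 - 1837 = 289

CCLXXXIX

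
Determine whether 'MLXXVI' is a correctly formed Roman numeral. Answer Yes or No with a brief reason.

'MLXXVI': Check the rules: uses only the symbols I, V, X, L, C, D, M; no symbol is repeated more than three times in a row; V, L and D each appear at most once; no smaller symbol precedes a larger one (values never increase from left to right). Value: M (1000) + L (50) + X (10) + X (10) + V (5) + I (1) = 1076. So it is a valid standard Roman numeral.

Yes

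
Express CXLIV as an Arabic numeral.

CXLIV: C=100, XL=40, IV=4
100 + 40 + 4 = 144

144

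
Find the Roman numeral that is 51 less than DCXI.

DCXI = 611
611 - 51 = 560

DLX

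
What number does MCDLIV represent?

MCDLIV: M=1000, CD=400, L=50, IV=4
1000 + 400 + 50 + 4 = 1454

1454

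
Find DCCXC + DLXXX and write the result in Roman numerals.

DCCXC = 790
DLXXX = 580
790 + 580 = 1370

MCCCLXX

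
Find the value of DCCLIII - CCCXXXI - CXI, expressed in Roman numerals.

DCCLIII = 753, CCCXXXI = 331, CXI = 111
753 - 331 = 422
422 - 111 = 311

CCCXI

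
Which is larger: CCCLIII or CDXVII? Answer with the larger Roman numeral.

CCCLIII = 353
CDXVII = 417
417 is larger

CDXVII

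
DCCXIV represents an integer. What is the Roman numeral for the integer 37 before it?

DCCXIV = 714
714 - 37 = 677

DCLXXVII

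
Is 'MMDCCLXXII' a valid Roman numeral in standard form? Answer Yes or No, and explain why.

'MMDCCLXXII': Check the rules: uses only the symbols I, V, X, L, C, D, M; no symbol is repeated more than three times in a row; V, L and D each appear at most once; no smaller symbol precedes a larger one (values never increase from left to right). Value: M (1000) + M (1000) + D (500) + C (100) + C (100) + L (50) + X (10) + X (10) + I (1) + I (1) = 2772. So it is a valid standard Roman numeral.

Yes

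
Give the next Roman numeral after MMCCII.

MMCCII = 2202; next is 2203

MMCCIII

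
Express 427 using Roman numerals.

Convert 427 to Roman numerals:
  427 contains 1×400 (CD)
  27 contains 2×10 (XX)
  7 contains 1×5 (V)
  2 contains 2×1 (II)

CDXXVII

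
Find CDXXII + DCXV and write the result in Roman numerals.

CDXXII = 422
DCXV = 615
422 + 615 = 1037

MXXXVII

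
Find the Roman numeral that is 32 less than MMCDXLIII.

MMCDXLIII = 2443
2443 - 32 = 2411

MMCDXI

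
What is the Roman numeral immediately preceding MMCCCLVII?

MMCCCLVII = 2357; previous is 2356

MMCCCLVI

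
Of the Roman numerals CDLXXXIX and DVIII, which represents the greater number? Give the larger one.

CDLXXXIX = 489
DVIII = 508
508 is larger

DVIII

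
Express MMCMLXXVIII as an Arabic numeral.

MMCMLXXVIII: M=1000, M=1000, CM=900, L=50, X=10, X=10, V=5, I=1, I=1, I=1
1000 + 1000 + 900 + 50 + 10 + 10 + 5 + 1 + 1 + 1 = 2978

2978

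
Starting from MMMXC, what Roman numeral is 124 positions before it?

MMMXC = 3090
3090 - 124 = 2966

MMCMLXVI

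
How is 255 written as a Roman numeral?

Convert 255 to Roman numerals:
  255 contains 2×100 (CC)
  55 contains 1×50 (L)
  5 contains 1×5 (V)

CCLV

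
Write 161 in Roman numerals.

Convert 161 to Roman numerals:
  161 contains 1×100 (C)
  61 contains 1×50 (L)
  11 contains 1×10 (X)
  1 contains 1×1 (I)

CLXI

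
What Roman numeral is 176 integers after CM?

CM = 900
900 + 176 = 1076

MLXXVI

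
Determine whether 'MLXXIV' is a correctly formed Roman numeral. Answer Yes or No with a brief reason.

'MLXXIV': Check the rules: uses only the symbols I, V, X, L, C, D, M; no symbol is repeated more than three times in a row; V, L and D each appear at most once; the only place a smaller symbol precedes a larger one is the allowed subtractive pair IV, the symbol right after such a pair (if any) is smaller than the pair's first symbol, and otherwise the values never increase from left to right. Value: M (1000) + L (50) + X (10) + X (10) + IV (4) = 1074. So it is a valid standard Roman numeral.

Yes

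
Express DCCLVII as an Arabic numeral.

DCCLVII: D=500, C=100, C=100, L=50, V=5, I=1, I=1
500 + 100 + 100 + 50 + 5 + 1 + 1 = 757

757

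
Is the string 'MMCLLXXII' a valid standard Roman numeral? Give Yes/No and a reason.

'MMCLLXXII': L should not appear more than once

No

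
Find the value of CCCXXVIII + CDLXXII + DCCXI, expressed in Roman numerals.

CCCXXVIII = 328, CDLXXII = 472, DCCXI = 711
328 + 472 = 800
800 + 711 = 1511

MDXI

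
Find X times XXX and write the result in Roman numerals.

X = 10
XXX = 30
10 × 30 = 300

CCC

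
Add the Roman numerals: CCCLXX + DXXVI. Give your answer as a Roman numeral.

CCCLXX = 370
DXXVI = 526
370 + 526 = 896

DCCCXCVI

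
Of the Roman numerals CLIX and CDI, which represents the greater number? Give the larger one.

CLIX = 159
CDI = 401
401 is larger

CDI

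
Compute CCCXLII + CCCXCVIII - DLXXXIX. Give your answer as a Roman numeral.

CCCXLII = 342, CCCXCVIII = 398, DLXXXIX = 589
342 + 398 = 740
740 - 589 = 151

CLI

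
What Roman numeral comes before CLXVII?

CLXVII = 167, so the previous integer is 167 - 1 = 166

CLXVI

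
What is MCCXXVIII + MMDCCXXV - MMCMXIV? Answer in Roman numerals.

MCCXXVIII = 1228, MMDCCXXV = 2725, MMCMXIV = 2914
1228 + 2725 = 3953
3953 - 2914 = 1039

MXXXIX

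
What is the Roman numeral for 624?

Convert 624 to Roman numerals:
  624 contains 1×500 (D)
  124 contains 1×100 (C)
  24 contains 2×10 (XX)
  4 contains 1×4 (IV)

DCXXIV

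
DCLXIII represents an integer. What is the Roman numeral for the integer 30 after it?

DCLXIII = 663
663 + 30 = 693

DCXCIII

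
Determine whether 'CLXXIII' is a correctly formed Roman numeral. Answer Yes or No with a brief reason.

'CLXXIII': Check the rules: uses only the symbols I, V, X, L, C, D, M; no symbol is repeated more than three times in a row; V, L and D each appear at most once; no smaller symbol precedes a larger one (values never increase from left to right). Value: C (100) + L (50) + X (10) + X (10) + I (1) + I (1) + I (1) = 173. So it is a valid standard Roman numeral.

Yes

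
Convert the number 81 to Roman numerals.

Convert 81 to Roman numerals:
  81 contains 1×50 (L)
  31 contains 3×10 (XXX)
  1 contains 1×1 (I)

LXXXI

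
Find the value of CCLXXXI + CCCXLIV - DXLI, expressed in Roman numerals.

CCLXXXI = 281, CCCXLIV = 344, DXLI = 541
281 + 344 = 625
625 - 541 = 84

LXXXIV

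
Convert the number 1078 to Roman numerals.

Convert 1078 to Roman numerals:
  1078 contains 1×1000 (M)
  78 contains 1×50 (L)
  28 contains 2×10 (XX)
  8 contains 1×5 (V)
  3 contains 3×1 (III)

MLXXVIII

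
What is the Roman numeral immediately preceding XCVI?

XCVI = 96, so the previous integer is 96 - 1 = 95

XCV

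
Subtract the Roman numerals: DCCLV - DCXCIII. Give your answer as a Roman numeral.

DCCLV = 755
DCXCIII = 693
755 - 693 = 62

LXII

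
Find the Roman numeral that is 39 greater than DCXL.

DCXL = 640
640 + 39 = 679

DCLXXIX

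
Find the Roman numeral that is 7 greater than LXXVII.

LXXVII = 77
77 + 7 = 84

LXXXIV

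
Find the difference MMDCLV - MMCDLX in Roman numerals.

MMDCLV = 2655
MMCDLX = 2460
2655 - 2460 = 195

CXCV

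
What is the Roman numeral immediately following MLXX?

MLXX = 1070, so the next integer is 1070 + 1 = 1071

MLXXI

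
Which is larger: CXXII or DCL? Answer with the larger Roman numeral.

CXXII = 122
DCL = 650
650 is larger

DCL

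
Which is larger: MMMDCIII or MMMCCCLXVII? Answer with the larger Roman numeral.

MMMDCIII = 3603
MMMCCCLXVII = 3367
3603 is larger

MMMDCIII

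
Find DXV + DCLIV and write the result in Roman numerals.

DXV = 515
DCLIV = 654
515 + 654 = 1169

MCLXIX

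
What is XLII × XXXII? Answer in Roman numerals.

XLII = 42
XXXII = 32
42 × 32 = 1344

MCCCXLIV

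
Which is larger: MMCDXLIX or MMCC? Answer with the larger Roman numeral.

MMCDXLIX = 2449
MMCC = 2200
2449 is larger

MMCDXLIX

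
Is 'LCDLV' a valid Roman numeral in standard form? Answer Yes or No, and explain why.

'LCDLV': L should not appear more than once

No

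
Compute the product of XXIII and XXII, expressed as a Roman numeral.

XXIII = 23
XXII = 22
23 × 22 = 506

DVI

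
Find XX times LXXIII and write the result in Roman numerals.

XX = 20
LXXIII = 73
20 × 73 = 1460

MCDLX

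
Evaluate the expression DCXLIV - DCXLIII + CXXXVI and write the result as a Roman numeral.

DCXLIV = 644, DCXLIII = 643, CXXXVI = 136
644 - 643 = 1
1 + 136 = 137

CXXXVII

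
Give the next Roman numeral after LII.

LII = 52; next is 53

LIII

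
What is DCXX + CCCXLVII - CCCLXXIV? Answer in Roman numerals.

DCXX = 620, CCCXLVII = 347, CCCLXXIV = 374
620 + 347 = 967
967 - 374 = 593

DXCIII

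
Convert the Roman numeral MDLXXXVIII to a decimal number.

MDLXXXVIII: M=1000, D=500, L=50, X=10, X=10, X=10, V=5, I=1, I=1, I=1
1000 + 500 + 50 + 10 + 10 + 10 + 5 + 1 + 1 + 1 = 1588

1588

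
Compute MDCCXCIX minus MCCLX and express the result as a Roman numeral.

MDCCXCIX = 1799
MCCLX = 1260
1799 - 1260 = 539

DXXXIX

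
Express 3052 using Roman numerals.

Convert 3052 to Roman numerals:
  3052 contains 3×1000 (MMM)
  52 contains 1×50 (L)
  2 contains 2×1 (II)

MMMLII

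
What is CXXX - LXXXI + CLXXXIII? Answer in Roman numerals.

CXXX = 130, LXXXI = 81, CLXXXIII = 183
130 - 81 = 49
49 + 183 = 232

CCXXXII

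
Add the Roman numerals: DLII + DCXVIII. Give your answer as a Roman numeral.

DLII = 552
DCXVIII = 618
552 + 618 = 1170

MCLXX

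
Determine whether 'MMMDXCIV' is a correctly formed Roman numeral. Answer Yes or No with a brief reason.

'MMMDXCIV': Check the rules: uses only the symbols I, V, X, L, C, D, M; no symbol is repeated more than three times in a row; V, L and D each appear at most once; the only places a smaller symbol precedes a larger one are the allowed subtractive pairs XC, IV, the symbol right after such a pair (if any) is smaller than the pair's first symbol, and otherwise the values never increase from left to right. Value: M (1000) + M (1000) + M (1000) + D (500) + XC (90) + IV (4) = 3594. So it is a valid standard Roman numeral.

Yes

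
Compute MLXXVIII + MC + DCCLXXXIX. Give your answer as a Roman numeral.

MLXXVIII = 1078, MC = 1100, DCCLXXXIX = 789
1078 + 1100 = 2178
2178 + 789 = 2967

MMCMLXVII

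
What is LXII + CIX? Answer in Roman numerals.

LXII = 62
CIX = 109
62 + 109 = 171

CLXXI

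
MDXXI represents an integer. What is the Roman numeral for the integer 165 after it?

MDXXI = 1521
1521 + 165 = 1686

MDCLXXXVI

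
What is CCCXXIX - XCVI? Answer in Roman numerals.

CCCXXIX = 329
XCVI = 96
329 - 96 = 233

CCXXXIII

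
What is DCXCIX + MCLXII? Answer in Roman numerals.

DCXCIX = 699
MCLXII = 1162
699 + 1162 = 1861

MDCCCLXI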